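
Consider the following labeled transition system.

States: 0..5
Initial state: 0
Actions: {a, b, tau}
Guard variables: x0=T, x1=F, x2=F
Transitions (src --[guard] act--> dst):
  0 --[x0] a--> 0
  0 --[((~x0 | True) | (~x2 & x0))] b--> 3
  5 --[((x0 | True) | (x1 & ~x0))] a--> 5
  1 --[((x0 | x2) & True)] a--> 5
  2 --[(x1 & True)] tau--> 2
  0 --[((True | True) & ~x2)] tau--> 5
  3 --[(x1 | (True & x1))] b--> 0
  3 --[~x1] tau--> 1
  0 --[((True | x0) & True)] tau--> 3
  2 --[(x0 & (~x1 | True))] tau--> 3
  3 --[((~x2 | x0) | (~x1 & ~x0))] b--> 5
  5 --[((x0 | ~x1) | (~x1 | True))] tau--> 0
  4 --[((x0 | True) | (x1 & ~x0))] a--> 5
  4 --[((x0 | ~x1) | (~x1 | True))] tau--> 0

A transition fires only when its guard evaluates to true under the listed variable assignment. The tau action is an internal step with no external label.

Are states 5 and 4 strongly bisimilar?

Answer: BISIMILAR

Analysis:
Refine partition for ~:
  P[0] = {{0,1,2,3,4,5}}
  P[1] = {{0},{1},{2},{3},{4,5}}
stable after 2 split(s): 5 block(s)
class of 5: {4,5}; class of 4: {4,5}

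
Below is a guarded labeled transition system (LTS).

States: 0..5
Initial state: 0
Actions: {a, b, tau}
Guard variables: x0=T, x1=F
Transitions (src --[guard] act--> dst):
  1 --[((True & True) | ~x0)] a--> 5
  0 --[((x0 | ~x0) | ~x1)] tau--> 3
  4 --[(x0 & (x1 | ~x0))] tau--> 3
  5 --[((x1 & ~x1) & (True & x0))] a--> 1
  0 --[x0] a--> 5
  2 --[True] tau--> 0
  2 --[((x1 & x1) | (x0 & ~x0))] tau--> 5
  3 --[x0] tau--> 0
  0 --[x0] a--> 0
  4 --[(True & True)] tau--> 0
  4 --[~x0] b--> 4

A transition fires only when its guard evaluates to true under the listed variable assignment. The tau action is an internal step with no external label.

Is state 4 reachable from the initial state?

Guard filter leaves 7 enabled edge(s).
L0 = {0}
L1 = {3,5}  cumulative {0,3,5}
Reachable = {0,3,5}

Answer: UNREACHABLE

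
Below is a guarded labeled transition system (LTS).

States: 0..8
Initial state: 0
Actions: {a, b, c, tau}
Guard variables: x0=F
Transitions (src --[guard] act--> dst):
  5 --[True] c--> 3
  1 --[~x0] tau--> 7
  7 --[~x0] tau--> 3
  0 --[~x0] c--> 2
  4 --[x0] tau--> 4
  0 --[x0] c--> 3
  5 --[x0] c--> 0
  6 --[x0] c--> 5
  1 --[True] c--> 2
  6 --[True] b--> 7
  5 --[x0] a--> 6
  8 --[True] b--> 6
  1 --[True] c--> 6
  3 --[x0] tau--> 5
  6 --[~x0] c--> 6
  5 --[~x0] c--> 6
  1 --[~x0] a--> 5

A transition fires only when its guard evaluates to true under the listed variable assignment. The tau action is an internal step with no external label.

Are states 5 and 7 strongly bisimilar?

Compute ~ classes (split until stable):
  π0 = {{0,1,2,3,4,5,6,7,8}}
  π1 = {{0,5},{1},{2,3,4},{6},{7},{8}}
  π2 = {{0},{1},{2,3,4},{5},{6},{7},{8}}
7 equivalence class(es) (converged in 3)
5∈{5}, 7∈{7}

Answer: NOT BISIMILAR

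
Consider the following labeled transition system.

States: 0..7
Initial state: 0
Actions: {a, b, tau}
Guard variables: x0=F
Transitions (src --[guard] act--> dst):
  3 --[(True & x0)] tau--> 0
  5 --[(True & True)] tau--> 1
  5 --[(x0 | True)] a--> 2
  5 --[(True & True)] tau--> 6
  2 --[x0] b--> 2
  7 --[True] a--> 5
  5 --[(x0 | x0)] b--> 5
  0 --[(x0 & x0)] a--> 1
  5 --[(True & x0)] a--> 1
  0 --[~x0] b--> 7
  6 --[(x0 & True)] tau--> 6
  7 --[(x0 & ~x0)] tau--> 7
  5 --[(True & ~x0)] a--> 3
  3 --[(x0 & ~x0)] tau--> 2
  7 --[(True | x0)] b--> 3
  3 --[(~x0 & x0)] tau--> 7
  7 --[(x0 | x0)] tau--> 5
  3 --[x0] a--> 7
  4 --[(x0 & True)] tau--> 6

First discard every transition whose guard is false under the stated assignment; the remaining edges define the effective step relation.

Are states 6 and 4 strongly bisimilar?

Bisimulation quotient by refinement:
  round 0: {{0,1,2,3,4,5,6,7}}
  round 1: {{0},{1,2,3,4,6},{5},{7}}
stable after 2 split(s): 4 block(s)
[6]={1,2,3,4,6}  [4]={1,2,3,4,6}

Answer: BISIMILAR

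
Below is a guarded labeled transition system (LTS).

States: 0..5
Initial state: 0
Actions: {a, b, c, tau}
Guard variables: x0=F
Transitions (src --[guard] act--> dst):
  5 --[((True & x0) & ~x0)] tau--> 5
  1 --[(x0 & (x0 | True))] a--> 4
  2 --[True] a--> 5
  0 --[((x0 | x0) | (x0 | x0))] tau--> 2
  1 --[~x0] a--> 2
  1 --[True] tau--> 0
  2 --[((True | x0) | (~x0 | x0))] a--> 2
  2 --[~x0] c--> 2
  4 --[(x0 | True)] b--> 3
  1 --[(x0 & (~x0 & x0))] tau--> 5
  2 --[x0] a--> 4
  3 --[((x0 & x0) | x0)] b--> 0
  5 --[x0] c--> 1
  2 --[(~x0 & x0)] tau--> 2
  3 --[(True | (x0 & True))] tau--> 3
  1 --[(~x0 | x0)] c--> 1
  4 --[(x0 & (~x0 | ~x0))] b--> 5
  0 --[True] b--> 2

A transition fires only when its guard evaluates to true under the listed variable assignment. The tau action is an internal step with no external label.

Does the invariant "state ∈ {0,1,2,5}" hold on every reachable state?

Answer: INVARIANT HOLDS

Analysis:
Allowed set {0,1,2,5}
Reachable = {0,2,5}
  0: safe
  2: safe
  5: safe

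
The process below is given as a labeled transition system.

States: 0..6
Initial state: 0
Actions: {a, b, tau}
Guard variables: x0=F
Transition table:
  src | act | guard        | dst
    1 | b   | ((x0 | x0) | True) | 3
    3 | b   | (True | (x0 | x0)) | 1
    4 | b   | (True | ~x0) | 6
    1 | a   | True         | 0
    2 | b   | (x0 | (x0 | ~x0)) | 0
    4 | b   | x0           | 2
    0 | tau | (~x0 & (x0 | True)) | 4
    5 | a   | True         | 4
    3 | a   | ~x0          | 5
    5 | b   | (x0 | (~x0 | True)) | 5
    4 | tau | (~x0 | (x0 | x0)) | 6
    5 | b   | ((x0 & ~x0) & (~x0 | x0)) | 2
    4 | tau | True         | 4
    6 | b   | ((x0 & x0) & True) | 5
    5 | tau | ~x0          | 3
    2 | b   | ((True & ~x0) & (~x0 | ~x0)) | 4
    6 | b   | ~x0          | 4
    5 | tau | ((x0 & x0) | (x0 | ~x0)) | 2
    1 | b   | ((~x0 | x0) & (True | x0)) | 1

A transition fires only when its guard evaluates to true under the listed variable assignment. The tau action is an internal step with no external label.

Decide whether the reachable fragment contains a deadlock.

Reach set: {0,4,6}
  0: tau→4  [1 exit(s)]
  4: b→6  tau→4  tau→6  [3 exit(s)]
  6: b→4  [1 exit(s)]

Answer: DEADLOCK-FREE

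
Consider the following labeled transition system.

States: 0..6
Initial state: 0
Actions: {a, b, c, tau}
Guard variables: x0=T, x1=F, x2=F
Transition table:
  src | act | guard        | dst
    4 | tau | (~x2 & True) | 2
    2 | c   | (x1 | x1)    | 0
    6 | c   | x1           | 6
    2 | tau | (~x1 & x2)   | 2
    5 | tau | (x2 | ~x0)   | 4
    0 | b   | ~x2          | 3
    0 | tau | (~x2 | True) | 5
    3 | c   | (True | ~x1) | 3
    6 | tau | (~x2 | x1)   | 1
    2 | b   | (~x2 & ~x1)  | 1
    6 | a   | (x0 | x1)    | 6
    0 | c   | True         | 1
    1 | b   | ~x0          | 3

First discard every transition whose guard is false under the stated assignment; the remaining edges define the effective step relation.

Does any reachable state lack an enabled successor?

Reach set: {0,1,3,5}
  0: b→3  c→1  tau→5  [3 exit(s)]
  1: ∅  [no exit]
  3: c→3  [1 exit(s)]
  5: ∅  [no exit]
trace reaching 1: c

Answer: DEADLOCK at state 1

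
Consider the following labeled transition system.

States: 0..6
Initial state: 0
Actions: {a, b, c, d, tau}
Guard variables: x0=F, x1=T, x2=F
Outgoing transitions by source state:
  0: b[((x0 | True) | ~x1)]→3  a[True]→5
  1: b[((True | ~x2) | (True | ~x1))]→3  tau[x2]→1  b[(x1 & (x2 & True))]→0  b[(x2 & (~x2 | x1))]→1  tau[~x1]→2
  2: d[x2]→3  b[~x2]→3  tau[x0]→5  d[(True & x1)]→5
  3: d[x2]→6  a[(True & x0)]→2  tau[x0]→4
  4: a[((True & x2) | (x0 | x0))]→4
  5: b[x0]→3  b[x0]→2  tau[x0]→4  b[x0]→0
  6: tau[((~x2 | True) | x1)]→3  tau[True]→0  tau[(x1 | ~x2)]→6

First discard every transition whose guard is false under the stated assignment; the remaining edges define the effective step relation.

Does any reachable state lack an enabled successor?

Answer: DEADLOCK at state 3

Working:
Reach set: {0,3,5}
  0: a→5  b→3  [2 exit(s)]
  3: ∅  [STUCK]
  5: ∅  [STUCK]
witness 3: b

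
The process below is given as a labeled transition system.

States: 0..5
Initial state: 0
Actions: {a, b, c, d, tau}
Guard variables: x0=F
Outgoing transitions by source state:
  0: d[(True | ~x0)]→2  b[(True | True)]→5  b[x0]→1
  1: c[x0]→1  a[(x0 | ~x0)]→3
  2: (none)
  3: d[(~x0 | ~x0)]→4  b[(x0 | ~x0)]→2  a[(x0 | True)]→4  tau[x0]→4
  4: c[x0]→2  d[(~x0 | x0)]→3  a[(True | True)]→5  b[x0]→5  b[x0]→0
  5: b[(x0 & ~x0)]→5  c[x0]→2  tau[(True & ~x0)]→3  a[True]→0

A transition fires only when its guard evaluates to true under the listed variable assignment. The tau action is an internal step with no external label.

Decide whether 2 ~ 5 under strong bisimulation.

Refine partition for ~:
  π0 = {{0,1,2,3,4,5}}
  π1 = {{0},{1},{2},{3},{4},{5}}
Fixed point at round 2; 6 class(es).
[2]={2}  [5]={5}

Answer: NOT BISIMILAR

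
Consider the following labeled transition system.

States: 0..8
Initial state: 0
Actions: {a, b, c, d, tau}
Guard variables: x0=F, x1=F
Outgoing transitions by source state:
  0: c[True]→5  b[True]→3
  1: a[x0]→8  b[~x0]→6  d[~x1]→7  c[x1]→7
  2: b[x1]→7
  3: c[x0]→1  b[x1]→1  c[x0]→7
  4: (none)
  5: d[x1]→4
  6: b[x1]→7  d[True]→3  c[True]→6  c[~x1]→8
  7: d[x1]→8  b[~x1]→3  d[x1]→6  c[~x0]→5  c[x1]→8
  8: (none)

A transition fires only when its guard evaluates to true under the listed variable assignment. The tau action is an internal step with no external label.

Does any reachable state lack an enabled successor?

R = {0,3,5}
  0: b→3  c→5  [2 out]
  3: ∅  [STUCK]
  5: ∅  [STUCK]
Path to 3: b

Answer: DEADLOCK at state 3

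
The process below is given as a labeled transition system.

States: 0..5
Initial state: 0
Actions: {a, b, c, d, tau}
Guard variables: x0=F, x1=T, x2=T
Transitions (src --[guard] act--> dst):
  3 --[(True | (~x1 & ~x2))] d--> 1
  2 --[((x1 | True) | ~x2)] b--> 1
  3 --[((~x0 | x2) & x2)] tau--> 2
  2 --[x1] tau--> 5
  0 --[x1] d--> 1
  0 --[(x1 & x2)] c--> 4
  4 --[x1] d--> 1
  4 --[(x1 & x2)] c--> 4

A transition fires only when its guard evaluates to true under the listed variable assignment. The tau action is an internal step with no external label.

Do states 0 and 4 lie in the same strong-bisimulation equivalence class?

Compute ~ classes (split until stable):
  π0 = {{0,1,2,3,4,5}}
  π1 = {{0,4},{1,5},{2},{3}}
Fixed point at round 2; 4 class(es).
class of 0: {0,4}; class of 4: {0,4}

Answer: BISIMILAR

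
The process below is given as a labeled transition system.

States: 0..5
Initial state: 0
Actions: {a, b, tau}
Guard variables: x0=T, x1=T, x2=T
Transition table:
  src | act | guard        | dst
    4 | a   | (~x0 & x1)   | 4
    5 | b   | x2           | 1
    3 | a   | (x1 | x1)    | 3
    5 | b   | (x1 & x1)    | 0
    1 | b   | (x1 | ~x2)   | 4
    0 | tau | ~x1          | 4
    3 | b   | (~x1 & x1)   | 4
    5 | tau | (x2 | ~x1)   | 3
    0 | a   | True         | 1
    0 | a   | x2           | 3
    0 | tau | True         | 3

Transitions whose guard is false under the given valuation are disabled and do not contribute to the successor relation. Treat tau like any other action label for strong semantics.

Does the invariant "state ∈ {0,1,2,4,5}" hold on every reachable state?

Answer: INVARIANT VIOLATED at state 3

Analysis:
Allowed set {0,1,2,4,5}
R = {0,1,3,4}
  0: ok
  1: ok
  3: VIOLATES
  4: ok
counterexample path to 3: a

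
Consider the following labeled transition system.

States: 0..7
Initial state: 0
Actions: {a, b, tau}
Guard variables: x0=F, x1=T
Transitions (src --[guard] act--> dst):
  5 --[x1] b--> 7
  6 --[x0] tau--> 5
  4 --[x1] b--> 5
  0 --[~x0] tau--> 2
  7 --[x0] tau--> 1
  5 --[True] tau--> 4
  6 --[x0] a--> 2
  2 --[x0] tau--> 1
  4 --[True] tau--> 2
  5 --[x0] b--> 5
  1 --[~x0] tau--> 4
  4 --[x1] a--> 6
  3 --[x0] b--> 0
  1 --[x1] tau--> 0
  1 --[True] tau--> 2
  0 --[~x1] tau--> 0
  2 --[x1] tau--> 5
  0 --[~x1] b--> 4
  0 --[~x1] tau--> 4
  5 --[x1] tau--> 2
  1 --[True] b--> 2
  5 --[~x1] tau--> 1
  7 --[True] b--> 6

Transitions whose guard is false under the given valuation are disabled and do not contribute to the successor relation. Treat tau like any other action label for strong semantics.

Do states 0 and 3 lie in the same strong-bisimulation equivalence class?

Answer: NOT BISIMILAR

Analysis:
Refine partition for ~:
  round 0: {{0,1,2,3,4,5,6,7}}
  round 1: {{0,2},{1,5},{3,6},{4},{7}}
  round 2: {{0},{1},{2},{3,6},{4},{5},{7}}
Fixed point at round 3; 7 class(es).
[0]={0}  [3]={3,6}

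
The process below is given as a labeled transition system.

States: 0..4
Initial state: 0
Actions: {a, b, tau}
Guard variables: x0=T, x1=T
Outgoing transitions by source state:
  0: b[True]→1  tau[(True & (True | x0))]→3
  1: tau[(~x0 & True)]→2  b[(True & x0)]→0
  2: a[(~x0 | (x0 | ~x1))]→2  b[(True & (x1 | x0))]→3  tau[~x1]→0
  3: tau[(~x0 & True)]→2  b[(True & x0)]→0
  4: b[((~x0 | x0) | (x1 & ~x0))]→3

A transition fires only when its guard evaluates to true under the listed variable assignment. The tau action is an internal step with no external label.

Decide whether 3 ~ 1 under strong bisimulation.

Bisimulation quotient by refinement:
  round 0: {{0,1,2,3,4}}
  round 1: {{0},{1,3,4},{2}}
  round 2: {{0},{1,3},{2},{4}}
4 equivalence class(es) (converged in 3)
class of 3: {1,3}; class of 1: {1,3}

Answer: BISIMILAR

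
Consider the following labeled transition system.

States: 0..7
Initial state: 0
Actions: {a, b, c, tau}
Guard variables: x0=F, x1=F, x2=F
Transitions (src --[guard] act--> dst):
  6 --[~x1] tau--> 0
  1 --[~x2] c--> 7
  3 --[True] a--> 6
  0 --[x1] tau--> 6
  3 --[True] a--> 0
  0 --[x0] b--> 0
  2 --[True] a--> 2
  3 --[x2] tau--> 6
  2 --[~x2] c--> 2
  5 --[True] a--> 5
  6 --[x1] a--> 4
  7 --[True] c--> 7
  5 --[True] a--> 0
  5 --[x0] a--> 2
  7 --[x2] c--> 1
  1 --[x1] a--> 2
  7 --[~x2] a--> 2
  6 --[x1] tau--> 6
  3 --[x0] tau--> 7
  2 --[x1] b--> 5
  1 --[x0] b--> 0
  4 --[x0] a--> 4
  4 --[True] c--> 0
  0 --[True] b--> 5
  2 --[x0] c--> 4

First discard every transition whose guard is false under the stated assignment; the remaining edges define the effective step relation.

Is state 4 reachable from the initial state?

12 transition(s) survive guard evaluation.
depth 0: {0}
depth 1: {5}  now seen {0,5}
Reach set: {0,5}

Answer: UNREACHABLE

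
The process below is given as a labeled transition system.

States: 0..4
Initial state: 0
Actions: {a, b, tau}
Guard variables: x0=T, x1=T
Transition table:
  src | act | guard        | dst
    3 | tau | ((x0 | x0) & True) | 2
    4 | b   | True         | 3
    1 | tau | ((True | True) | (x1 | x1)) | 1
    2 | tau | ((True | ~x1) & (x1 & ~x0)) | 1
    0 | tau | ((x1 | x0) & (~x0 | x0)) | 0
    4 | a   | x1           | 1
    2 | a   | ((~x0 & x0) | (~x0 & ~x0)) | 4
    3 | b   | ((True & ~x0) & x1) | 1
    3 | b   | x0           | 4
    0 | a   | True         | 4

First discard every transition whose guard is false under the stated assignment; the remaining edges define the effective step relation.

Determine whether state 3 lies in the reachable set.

After dropping false guards: 7 live edges.
Layer 0: {0}
Layer 1: {4}  total {0,4}
Layer 2: {1,3}  total {0,1,3,4}
Layer 3: {2}  total {0,1,2,3,4}
R = {0,1,2,3,4}
trace reaching 3: a·b

Answer: REACHABLE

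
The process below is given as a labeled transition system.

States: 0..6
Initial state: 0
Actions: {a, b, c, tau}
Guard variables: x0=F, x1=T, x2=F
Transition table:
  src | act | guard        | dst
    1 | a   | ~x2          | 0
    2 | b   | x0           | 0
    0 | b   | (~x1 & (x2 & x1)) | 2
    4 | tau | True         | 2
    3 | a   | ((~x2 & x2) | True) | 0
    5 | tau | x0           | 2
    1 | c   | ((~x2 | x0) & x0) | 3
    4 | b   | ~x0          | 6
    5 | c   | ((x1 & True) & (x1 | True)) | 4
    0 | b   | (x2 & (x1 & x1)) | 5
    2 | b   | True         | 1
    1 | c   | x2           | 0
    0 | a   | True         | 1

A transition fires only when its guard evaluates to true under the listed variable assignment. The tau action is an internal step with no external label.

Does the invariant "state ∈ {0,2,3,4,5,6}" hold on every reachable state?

Answer: INVARIANT VIOLATED at state 1

Analysis:
Inv-set: {0,2,3,4,5,6}
R = {0,1}
  0: safe
  1: ✗ unsafe
reach 1 via a — violates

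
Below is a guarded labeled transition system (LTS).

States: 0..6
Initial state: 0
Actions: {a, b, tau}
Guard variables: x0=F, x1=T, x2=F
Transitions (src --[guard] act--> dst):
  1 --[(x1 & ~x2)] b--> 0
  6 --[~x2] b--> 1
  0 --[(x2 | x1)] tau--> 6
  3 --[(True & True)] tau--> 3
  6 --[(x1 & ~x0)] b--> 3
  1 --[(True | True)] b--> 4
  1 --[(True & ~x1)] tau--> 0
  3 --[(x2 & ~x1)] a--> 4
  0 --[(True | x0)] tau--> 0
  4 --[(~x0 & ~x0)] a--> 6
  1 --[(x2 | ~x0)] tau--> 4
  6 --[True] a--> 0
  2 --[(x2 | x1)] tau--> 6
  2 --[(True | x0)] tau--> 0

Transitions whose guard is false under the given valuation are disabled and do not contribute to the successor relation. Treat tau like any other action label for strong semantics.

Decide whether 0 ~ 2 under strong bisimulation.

Bisimulation quotient by refinement:
  round 0: {{0,1,2,3,4,5,6}}
  round 1: {{0,2,3},{1},{4},{5},{6}}
  round 2: {{0,2},{1},{3},{4},{5},{6}}
Fixed point at round 3; 6 class(es).
0∈{0,2}, 2∈{0,2}

Answer: BISIMILAR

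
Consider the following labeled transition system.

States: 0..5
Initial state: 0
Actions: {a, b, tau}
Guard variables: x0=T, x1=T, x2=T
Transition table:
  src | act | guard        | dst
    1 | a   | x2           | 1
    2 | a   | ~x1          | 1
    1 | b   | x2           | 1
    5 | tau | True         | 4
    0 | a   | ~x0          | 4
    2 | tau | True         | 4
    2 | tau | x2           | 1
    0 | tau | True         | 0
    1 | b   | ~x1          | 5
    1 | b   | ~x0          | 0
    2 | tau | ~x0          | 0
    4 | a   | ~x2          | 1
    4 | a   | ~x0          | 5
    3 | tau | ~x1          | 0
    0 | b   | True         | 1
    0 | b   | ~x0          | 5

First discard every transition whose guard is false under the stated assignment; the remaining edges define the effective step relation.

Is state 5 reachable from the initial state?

Answer: UNREACHABLE

Working:
7 transition(s) survive guard evaluation.
depth 0: {0}
depth 1: {1}  total {0,1}
Reach set: {0,1}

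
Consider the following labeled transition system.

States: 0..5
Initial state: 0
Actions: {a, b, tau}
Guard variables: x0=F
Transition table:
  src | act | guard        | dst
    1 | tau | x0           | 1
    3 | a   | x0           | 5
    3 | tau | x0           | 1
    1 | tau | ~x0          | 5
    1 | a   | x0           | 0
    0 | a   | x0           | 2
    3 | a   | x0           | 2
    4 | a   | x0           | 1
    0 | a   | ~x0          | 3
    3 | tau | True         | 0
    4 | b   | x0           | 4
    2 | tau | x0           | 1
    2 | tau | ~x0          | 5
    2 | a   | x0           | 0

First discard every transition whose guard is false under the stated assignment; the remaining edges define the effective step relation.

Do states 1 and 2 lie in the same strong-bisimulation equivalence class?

Compute ~ classes (split until stable):
  round 0: {{0,1,2,3,4,5}}
  round 1: {{0},{1,2,3},{4,5}}
  round 2: {{0},{1,2},{3},{4,5}}
Fixed point at round 3; 4 class(es).
[1]={1,2}  [2]={1,2}

Answer: BISIMILAR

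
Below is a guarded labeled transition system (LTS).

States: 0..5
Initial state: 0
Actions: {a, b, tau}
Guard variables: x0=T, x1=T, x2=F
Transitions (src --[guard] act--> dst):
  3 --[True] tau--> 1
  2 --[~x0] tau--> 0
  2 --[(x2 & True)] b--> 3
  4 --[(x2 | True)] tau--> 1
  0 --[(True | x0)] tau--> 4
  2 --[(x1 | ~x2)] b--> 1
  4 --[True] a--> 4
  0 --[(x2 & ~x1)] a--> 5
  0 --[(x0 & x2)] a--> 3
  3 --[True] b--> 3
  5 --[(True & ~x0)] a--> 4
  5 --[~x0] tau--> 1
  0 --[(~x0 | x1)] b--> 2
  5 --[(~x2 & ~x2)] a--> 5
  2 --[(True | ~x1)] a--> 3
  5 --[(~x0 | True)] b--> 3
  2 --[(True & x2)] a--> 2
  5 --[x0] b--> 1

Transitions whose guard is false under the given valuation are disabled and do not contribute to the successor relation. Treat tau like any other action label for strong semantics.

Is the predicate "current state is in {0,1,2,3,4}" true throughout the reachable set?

Answer: INVARIANT HOLDS

Analysis:
Inv-set: {0,1,2,3,4}
Reach set: {0,1,2,3,4}
  0: safe
  1: safe
  2: safe
  3: safe
  4: safe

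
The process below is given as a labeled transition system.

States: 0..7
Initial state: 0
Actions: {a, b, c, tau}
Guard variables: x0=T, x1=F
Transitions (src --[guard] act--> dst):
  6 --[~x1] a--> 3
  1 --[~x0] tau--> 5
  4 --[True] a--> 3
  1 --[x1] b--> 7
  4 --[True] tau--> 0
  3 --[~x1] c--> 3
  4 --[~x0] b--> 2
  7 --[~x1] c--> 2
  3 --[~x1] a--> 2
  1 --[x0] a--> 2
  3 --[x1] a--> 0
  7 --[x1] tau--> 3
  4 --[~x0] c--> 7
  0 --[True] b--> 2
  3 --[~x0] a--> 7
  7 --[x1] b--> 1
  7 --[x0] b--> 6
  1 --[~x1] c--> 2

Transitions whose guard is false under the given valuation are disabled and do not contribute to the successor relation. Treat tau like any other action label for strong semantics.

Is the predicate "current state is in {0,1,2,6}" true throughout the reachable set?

Inv-set: {0,1,2,6}
R = {0,2}
  0: safe
  2: safe

Answer: INVARIANT HOLDS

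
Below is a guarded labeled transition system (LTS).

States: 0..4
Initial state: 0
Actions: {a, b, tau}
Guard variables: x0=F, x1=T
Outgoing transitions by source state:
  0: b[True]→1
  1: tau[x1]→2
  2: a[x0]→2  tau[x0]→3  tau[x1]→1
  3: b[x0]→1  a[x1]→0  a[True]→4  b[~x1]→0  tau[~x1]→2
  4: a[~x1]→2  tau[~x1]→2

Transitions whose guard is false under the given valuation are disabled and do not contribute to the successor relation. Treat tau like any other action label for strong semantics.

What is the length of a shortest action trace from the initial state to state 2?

BFS to 2:
  Layer 0: {0}
  Layer 1: {1}
  Layer 2: {2}
2 enters at depth 2; path b·tau

Answer: 2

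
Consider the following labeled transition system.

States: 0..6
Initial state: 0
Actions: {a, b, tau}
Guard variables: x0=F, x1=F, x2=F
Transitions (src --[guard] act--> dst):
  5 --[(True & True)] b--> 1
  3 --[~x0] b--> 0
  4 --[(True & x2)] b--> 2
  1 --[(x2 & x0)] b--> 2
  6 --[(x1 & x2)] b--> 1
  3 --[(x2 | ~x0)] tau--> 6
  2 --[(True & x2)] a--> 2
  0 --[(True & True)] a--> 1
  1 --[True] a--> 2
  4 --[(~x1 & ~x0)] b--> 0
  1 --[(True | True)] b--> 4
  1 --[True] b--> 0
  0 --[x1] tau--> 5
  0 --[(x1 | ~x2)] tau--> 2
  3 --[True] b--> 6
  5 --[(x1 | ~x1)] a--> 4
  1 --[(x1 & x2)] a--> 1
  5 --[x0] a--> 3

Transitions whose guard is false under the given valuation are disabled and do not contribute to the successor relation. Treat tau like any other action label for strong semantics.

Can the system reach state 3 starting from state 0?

11 transition(s) survive guard evaluation.
depth 0: {0}
depth 1: {1,2}  now seen {0,1,2}
depth 2: {4}  now seen {0,1,2,4}
Reach set: {0,1,2,4}

Answer: UNREACHABLE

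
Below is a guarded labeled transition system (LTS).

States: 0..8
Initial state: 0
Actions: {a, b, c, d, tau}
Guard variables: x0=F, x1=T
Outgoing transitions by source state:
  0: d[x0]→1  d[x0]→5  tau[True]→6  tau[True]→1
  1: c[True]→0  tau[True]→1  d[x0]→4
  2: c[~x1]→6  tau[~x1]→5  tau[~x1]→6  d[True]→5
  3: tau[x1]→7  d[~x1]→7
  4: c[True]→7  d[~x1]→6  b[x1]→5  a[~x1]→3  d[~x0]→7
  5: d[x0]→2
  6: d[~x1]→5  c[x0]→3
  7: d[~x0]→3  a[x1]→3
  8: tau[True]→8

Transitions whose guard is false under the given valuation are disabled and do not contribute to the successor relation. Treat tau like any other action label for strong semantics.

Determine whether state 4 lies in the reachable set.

Answer: UNREACHABLE

Analysis:
12 transition(s) survive guard evaluation.
depth 0: {0}
depth 1: {1,6}  now seen {0,1,6}
Reachable = {0,1,6}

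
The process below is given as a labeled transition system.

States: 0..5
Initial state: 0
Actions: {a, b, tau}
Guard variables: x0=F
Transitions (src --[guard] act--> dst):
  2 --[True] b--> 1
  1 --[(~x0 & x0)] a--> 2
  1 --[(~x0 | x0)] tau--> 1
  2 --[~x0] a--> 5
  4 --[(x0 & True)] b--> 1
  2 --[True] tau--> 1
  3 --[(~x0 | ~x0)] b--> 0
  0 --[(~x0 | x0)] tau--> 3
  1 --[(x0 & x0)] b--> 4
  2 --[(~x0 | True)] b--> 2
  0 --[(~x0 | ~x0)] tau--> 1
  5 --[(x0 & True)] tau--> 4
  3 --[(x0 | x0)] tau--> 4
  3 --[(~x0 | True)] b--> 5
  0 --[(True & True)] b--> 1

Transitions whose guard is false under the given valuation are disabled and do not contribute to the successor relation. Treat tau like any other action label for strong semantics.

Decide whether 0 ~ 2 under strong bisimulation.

Compute ~ classes (split until stable):
  round 0: {{0,1,2,3,4,5}}
  round 1: {{0},{1},{2},{3},{4,5}}
5 equivalence class(es) (converged in 2)
0∈{0}, 2∈{2}

Answer: NOT BISIMILAR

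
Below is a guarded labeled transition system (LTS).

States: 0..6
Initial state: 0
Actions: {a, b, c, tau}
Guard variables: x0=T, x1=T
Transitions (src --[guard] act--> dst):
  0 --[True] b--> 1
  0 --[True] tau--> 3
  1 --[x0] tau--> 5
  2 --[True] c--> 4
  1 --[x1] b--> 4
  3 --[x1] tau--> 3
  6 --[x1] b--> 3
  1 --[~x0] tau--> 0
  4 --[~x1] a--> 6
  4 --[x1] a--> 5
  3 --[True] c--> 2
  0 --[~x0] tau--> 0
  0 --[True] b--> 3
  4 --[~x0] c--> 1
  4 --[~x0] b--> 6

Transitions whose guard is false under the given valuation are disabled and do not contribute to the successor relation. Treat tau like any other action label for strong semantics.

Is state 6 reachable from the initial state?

Answer: UNREACHABLE

Analysis:
After dropping false guards: 10 live edges.
Layer 0: {0}
Layer 1: {1,3}  total {0,1,3}
Layer 2: {2,4,5}  total {0,1,2,3,4,5}
Reachable = {0,1,2,3,4,5}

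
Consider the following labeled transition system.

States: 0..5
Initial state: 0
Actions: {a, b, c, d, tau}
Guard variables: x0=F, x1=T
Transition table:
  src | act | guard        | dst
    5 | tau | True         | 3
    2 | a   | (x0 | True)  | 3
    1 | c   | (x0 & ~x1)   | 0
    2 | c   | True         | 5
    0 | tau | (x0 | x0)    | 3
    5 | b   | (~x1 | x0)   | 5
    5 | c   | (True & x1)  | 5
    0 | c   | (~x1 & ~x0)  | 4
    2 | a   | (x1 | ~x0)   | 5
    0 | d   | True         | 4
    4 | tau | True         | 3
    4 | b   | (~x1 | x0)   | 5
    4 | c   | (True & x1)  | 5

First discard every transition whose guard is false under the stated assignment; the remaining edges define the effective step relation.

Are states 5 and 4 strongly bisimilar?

Refine partition for ~:
  round 0: {{0,1,2,3,4,5}}
  round 1: {{0},{1,3},{2},{4,5}}
stable after 2 split(s): 4 block(s)
5∈{4,5}, 4∈{4,5}

Answer: BISIMILAR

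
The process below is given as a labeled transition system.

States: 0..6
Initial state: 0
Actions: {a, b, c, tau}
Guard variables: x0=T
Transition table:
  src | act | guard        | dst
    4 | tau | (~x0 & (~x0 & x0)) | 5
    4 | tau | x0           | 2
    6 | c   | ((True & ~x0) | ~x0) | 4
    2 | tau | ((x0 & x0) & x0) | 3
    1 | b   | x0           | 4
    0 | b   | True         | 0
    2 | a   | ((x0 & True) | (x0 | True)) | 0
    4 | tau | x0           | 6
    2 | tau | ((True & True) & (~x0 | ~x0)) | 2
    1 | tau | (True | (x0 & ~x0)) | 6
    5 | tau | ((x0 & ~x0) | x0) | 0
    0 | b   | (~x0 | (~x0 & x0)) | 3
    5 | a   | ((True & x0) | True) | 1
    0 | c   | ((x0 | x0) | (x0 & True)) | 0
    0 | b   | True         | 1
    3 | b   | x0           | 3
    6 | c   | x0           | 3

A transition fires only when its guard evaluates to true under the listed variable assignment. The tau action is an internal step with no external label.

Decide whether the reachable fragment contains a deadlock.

Reach set: {0,1,2,3,4,6}
  0: b→0  b→1  c→0  [3 exit(s)]
  1: b→4  tau→6  [2 exit(s)]
  2: a→0  tau→3  [2 exit(s)]
  3: b→3  [1 exit(s)]
  4: tau→2  tau→6  [2 exit(s)]
  6: c→3  [1 exit(s)]

Answer: DEADLOCK-FREE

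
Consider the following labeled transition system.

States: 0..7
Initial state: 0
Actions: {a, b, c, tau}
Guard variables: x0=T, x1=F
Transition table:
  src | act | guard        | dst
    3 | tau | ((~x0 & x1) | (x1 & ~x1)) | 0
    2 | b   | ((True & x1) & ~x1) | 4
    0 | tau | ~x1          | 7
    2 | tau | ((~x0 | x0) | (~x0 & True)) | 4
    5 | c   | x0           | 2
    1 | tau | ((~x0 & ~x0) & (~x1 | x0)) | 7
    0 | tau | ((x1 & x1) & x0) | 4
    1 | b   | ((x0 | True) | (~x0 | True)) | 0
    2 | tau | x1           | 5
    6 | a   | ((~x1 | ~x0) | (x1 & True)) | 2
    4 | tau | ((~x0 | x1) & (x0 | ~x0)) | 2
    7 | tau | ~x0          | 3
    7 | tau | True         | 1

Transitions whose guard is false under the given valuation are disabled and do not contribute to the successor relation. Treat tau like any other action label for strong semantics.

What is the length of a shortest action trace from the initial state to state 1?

Layered search for 1:
  Layer 0: {0}
  Layer 1: {7}
  Layer 2: {1}
depth(1)=2, e.g. tau·tau

Answer: 2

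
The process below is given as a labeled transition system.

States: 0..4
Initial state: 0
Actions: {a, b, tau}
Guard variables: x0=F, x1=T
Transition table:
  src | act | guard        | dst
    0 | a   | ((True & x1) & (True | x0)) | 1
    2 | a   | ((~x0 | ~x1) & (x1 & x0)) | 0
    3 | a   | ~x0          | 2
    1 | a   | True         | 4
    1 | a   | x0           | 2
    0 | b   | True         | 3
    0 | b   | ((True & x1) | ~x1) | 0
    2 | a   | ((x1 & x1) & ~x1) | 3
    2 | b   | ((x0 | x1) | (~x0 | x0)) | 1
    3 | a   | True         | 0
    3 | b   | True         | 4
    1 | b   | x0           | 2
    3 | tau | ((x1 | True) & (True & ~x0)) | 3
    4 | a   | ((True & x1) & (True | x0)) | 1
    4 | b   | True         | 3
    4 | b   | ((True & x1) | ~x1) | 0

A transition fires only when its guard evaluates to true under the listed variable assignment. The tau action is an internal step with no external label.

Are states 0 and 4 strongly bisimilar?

Refine partition for ~:
  round 0: {{0,1,2,3,4}}
  round 1: {{0,4},{1},{2},{3}}
stable after 2 split(s): 4 block(s)
0∈{0,4}, 4∈{0,4}

Answer: BISIMILAR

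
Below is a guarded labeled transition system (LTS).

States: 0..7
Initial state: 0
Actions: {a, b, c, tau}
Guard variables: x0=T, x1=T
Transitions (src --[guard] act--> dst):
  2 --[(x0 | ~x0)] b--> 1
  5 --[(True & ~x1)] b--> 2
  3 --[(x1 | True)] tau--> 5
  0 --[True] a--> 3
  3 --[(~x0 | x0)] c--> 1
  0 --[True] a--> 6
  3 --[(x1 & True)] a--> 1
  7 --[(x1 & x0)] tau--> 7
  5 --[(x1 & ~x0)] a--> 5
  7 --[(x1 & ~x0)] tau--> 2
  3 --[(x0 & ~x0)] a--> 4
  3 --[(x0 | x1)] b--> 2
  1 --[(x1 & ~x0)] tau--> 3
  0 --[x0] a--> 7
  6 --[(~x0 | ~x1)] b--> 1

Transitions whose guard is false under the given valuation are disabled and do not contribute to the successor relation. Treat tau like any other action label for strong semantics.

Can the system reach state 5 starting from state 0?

Answer: REACHABLE

Trace:
Guard filter leaves 9 enabled edge(s).
Layer 0: {0}
Layer 1: {3,6,7}  cumulative {0,3,6,7}
Layer 2: {1,2,5}  cumulative {0,1,2,3,5,6,7}
Reachable = {0,1,2,3,5,6,7}
witness 5: a·tau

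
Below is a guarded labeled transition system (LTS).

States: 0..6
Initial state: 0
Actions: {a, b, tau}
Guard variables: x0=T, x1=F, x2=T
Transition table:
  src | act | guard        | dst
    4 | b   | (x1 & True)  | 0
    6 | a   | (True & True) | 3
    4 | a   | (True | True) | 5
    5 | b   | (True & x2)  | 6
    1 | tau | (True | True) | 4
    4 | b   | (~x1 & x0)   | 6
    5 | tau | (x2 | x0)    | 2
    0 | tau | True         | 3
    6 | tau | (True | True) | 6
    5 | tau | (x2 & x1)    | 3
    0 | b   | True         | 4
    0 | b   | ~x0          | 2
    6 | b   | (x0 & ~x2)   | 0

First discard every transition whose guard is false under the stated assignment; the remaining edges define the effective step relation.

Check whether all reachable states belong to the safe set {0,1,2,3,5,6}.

Inv-set: {0,1,2,3,5,6}
Reach set: {0,2,3,4,5,6}
  0: ok
  2: ok
  3: ok
  4: VIOLATES
  5: ok
  6: ok
reach 4 via b — violates

Answer: INVARIANT VIOLATED at state 4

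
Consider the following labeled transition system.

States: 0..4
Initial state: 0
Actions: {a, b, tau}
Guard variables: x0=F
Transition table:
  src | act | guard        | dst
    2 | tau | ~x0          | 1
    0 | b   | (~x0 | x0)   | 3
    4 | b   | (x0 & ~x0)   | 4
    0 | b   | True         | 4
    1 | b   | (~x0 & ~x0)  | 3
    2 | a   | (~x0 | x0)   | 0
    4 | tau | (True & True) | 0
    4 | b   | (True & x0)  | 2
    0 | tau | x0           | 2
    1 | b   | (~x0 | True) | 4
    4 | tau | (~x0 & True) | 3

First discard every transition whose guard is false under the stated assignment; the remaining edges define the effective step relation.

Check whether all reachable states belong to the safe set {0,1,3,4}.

Answer: INVARIANT HOLDS

Analysis:
Inv-set: {0,1,3,4}
Reach set: {0,3,4}
  0: ok
  3: ok
  4: ok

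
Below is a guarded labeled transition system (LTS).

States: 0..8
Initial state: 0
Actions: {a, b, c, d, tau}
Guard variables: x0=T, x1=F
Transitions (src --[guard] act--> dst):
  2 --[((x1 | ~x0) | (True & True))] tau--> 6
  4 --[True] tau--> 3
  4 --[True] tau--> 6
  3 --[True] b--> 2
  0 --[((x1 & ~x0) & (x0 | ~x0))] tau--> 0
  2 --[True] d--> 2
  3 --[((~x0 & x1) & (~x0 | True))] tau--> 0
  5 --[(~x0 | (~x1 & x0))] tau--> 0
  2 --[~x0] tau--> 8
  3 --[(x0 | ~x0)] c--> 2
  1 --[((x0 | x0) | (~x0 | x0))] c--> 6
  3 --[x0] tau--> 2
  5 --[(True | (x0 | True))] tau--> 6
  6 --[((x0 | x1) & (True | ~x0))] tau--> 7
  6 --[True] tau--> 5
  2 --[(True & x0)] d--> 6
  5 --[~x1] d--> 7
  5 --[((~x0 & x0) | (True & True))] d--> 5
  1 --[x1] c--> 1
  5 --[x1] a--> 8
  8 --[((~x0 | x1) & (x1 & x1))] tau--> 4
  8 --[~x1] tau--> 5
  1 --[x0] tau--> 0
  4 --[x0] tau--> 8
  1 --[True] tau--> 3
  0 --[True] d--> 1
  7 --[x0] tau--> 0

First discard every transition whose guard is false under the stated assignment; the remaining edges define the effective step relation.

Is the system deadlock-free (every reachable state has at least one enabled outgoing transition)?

Answer: DEADLOCK-FREE

Trace:
R = {0,1,2,3,5,6,7}
  0: d→1  [1 out]
  1: c→6  tau→0  tau→3  [3 out]
  2: d→2  d→6  tau→6  [3 out]
  3: b→2  c→2  tau→2  [3 out]
  5: d→5  d→7  tau→0  tau→6  [4 out]
  6: tau→5  tau→7  [2 out]
  7: tau→0  [1 out]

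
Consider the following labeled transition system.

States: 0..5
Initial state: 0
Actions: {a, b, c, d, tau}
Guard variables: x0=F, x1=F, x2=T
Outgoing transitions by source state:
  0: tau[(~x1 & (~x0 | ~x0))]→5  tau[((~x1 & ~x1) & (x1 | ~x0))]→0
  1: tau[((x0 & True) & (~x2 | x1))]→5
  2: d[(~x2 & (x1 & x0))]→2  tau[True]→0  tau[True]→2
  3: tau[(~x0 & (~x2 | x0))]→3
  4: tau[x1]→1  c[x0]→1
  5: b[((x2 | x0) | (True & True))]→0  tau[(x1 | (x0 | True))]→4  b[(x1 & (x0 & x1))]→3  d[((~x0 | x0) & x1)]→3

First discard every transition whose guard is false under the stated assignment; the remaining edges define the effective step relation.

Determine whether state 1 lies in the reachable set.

Answer: UNREACHABLE

Trace:
After dropping false guards: 6 live edges.
Layer 0: {0}
Layer 1: {5}  total {0,5}
Layer 2: {4}  total {0,4,5}
Reachable = {0,4,5}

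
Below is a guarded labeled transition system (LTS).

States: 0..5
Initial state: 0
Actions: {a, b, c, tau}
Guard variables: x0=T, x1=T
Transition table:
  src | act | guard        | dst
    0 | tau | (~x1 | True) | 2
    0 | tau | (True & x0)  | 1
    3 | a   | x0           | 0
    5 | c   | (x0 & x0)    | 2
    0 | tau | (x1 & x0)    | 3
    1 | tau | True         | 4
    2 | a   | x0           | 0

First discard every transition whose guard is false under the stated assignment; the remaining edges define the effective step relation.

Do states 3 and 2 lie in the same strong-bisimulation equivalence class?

Answer: BISIMILAR

Working:
Refine partition for ~:
  π0 = {{0,1,2,3,4,5}}
  π1 = {{0,1},{2,3},{4},{5}}
  π2 = {{0},{1},{2,3},{4},{5}}
stable after 3 split(s): 5 block(s)
class of 3: {2,3}; class of 2: {2,3}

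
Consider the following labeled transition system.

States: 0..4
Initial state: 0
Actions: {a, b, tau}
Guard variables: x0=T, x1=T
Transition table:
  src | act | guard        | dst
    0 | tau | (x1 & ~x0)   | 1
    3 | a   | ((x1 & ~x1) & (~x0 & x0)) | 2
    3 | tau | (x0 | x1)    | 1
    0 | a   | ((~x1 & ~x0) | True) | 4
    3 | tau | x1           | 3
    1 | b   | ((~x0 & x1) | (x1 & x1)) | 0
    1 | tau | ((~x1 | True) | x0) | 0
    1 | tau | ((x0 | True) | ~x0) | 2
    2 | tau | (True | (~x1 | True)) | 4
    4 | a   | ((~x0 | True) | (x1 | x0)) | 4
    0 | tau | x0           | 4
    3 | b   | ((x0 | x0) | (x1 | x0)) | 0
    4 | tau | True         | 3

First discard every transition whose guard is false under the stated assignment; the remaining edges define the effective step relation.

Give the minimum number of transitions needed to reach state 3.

Answer: 2

Working:
Layered search for 3:
  Layer 0: {0}
  Layer 1: {4}
  Layer 2: {3}
depth(3)=2, e.g. a·tau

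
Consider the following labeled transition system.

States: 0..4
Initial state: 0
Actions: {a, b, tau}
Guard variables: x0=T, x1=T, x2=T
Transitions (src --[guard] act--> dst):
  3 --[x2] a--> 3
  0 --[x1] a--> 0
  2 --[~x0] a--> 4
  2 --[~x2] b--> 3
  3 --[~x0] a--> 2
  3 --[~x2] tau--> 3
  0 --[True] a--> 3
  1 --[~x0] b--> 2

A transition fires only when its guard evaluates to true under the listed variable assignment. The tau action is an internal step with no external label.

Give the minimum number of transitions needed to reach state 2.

BFS to 2:
  depth 0: {0}
  depth 1: {3}
2 never appears.

Answer: UNREACHABLE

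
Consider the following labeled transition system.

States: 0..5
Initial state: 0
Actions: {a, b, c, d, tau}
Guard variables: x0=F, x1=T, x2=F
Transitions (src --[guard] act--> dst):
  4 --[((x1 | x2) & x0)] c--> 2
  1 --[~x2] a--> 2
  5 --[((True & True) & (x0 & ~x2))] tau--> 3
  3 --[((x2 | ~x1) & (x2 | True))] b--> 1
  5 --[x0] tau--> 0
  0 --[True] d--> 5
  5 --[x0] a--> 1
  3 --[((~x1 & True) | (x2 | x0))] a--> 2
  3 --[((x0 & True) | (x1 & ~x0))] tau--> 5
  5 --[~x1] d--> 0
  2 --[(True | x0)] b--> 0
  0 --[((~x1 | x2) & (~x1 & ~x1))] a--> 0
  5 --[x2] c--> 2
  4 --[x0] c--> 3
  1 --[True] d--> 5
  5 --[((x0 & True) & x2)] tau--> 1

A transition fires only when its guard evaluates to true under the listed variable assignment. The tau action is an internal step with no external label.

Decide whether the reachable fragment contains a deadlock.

Answer: DEADLOCK at state 5

Analysis:
Reach set: {0,5}
  0: d→5  [1 out]
  5: ∅  [STUCK]
witness 5: d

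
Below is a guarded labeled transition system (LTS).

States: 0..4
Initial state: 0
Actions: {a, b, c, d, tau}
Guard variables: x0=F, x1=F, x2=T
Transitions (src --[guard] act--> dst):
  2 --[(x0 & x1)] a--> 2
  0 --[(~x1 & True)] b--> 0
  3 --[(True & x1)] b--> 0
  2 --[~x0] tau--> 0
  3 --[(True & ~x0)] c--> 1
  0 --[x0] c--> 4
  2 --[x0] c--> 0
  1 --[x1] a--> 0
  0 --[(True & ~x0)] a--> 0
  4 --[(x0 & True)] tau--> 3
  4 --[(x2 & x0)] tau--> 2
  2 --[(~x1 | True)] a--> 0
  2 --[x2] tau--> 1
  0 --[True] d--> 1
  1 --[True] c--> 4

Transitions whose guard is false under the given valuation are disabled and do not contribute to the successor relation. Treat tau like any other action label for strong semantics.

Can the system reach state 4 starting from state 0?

Answer: REACHABLE

Analysis:
Guard filter leaves 8 enabled edge(s).
L0 = {0}
L1 = {1}  cumulative {0,1}
L2 = {4}  cumulative {0,1,4}
Reach set: {0,1,4}
trace reaching 4: d·c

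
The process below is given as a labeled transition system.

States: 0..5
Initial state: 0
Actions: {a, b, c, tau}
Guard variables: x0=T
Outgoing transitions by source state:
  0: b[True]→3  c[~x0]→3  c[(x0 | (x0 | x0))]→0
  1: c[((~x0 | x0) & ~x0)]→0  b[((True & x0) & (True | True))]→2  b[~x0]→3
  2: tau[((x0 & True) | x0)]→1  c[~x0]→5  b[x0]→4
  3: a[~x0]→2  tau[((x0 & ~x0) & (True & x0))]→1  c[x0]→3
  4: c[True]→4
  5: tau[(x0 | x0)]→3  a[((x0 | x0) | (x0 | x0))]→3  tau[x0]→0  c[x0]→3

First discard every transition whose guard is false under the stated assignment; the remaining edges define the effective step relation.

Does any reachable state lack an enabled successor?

Answer: DEADLOCK-FREE

Trace:
R = {0,3}
  0: b→3  c→0  [2 out]
  3: c→3  [1 out]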